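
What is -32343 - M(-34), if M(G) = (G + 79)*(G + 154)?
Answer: -37743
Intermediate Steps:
M(G) = (79 + G)*(154 + G)
-32343 - M(-34) = -32343 - (12166 + (-34)**2 + 233*(-34)) = -32343 - (12166 + 1156 - 7922) = -32343 - 1*5400 = -32343 - 5400 = -37743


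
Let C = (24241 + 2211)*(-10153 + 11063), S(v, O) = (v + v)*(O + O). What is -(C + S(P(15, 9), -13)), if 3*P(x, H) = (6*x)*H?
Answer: -24057280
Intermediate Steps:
P(x, H) = 2*H*x (P(x, H) = ((6*x)*H)/3 = (6*H*x)/3 = 2*H*x)
S(v, O) = 4*O*v (S(v, O) = (2*v)*(2*O) = 4*O*v)
C = 24071320 (C = 26452*910 = 24071320)
-(C + S(P(15, 9), -13)) = -(24071320 + 4*(-13)*(2*9*15)) = -(24071320 + 4*(-13)*270) = -(24071320 - 14040) = -1*24057280 = -24057280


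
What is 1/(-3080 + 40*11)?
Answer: -1/2640 ≈ -0.00037879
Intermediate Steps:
1/(-3080 + 40*11) = 1/(-3080 + 440) = 1/(-2640) = -1/2640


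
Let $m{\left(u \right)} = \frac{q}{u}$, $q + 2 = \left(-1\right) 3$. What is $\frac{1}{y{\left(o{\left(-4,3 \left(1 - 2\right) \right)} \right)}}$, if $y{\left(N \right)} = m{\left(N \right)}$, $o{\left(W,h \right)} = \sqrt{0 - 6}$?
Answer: $- \frac{i \sqrt{6}}{5} \approx - 0.4899 i$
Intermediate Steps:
$q = -5$ ($q = -2 - 3 = -5$)
$o{\left(W,h \right)} = i \sqrt{6}$ ($o{\left(W,h \right)} = \sqrt{-6} = i \sqrt{6}$)
$m{\left(u \right)} = - \frac{5}{u}$
$y{\left(N \right)} = - \frac{5}{N}$
$\frac{1}{y{\left(o{\left(-4,3 \left(1 - 2\right) \right)} \right)}} = \frac{1}{\left(-5\right) \frac{1}{i \sqrt{6}}} = \frac{1}{\left(-5\right) \left(- \frac{i \sqrt{6}}{6}\right)} = \frac{1}{\frac{5}{6} i \sqrt{6}} = - \frac{i \sqrt{6}}{5}$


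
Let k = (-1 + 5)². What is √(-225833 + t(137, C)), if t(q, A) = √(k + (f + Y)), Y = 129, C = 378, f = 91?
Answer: √(-225833 + 2*√59) ≈ 475.2*I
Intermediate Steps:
k = 16 (k = 4² = 16)
t(q, A) = 2*√59 (t(q, A) = √(16 + (91 + 129)) = √(16 + 220) = √236 = 2*√59)
√(-225833 + t(137, C)) = √(-225833 + 2*√59)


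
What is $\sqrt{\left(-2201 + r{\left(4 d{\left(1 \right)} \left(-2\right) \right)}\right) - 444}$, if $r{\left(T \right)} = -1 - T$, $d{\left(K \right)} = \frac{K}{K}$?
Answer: $i \sqrt{2638} \approx 51.361 i$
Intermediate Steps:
$d{\left(K \right)} = 1$
$\sqrt{\left(-2201 + r{\left(4 d{\left(1 \right)} \left(-2\right) \right)}\right) - 444} = \sqrt{\left(-2201 - \left(1 + 4 \cdot 1 \left(-2\right)\right)\right) - 444} = \sqrt{\left(-2201 - \left(1 + 4 \left(-2\right)\right)\right) - 444} = \sqrt{\left(-2201 - -7\right) - 444} = \sqrt{\left(-2201 + \left(-1 + 8\right)\right) - 444} = \sqrt{\left(-2201 + 7\right) - 444} = \sqrt{-2194 - 444} = \sqrt{-2638} = i \sqrt{2638}$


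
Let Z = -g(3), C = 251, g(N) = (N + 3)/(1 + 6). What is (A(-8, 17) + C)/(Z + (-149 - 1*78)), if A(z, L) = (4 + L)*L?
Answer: -4256/1595 ≈ -2.6683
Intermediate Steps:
A(z, L) = L*(4 + L)
g(N) = 3/7 + N/7 (g(N) = (3 + N)/7 = (3 + N)*(⅐) = 3/7 + N/7)
Z = -6/7 (Z = -(3/7 + (⅐)*3) = -(3/7 + 3/7) = -1*6/7 = -6/7 ≈ -0.85714)
(A(-8, 17) + C)/(Z + (-149 - 1*78)) = (17*(4 + 17) + 251)/(-6/7 + (-149 - 1*78)) = (17*21 + 251)/(-6/7 + (-149 - 78)) = (357 + 251)/(-6/7 - 227) = 608/(-1595/7) = 608*(-7/1595) = -4256/1595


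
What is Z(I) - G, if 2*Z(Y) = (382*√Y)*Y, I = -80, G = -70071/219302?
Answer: 70071/219302 - 61120*I*√5 ≈ 0.31952 - 1.3667e+5*I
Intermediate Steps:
G = -70071/219302 (G = -70071*1/219302 = -70071/219302 ≈ -0.31952)
Z(Y) = 191*Y^(3/2) (Z(Y) = ((382*√Y)*Y)/2 = (382*Y^(3/2))/2 = 191*Y^(3/2))
Z(I) - G = 191*(-80)^(3/2) - 1*(-70071/219302) = 191*(-320*I*√5) + 70071/219302 = -61120*I*√5 + 70071/219302 = 70071/219302 - 61120*I*√5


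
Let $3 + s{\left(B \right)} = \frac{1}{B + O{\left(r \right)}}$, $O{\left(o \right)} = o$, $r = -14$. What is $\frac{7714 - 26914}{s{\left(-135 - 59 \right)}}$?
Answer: $\frac{159744}{25} \approx 6389.8$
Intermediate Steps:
$s{\left(B \right)} = -3 + \frac{1}{-14 + B}$ ($s{\left(B \right)} = -3 + \frac{1}{B - 14} = -3 + \frac{1}{-14 + B}$)
$\frac{7714 - 26914}{s{\left(-135 - 59 \right)}} = \frac{7714 - 26914}{\frac{1}{-14 - 194} \left(43 - 3 \left(-135 - 59\right)\right)} = - \frac{19200}{\frac{1}{-14 - 194} \left(43 - -582\right)} = - \frac{19200}{\frac{1}{-208} \left(43 + 582\right)} = - \frac{19200}{\left(- \frac{1}{208}\right) 625} = - \frac{19200}{- \frac{625}{208}} = \left(-19200\right) \left(- \frac{208}{625}\right) = \frac{159744}{25}$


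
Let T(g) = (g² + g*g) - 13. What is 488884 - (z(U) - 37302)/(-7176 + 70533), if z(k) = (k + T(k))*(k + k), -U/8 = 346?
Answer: 115790580602/63357 ≈ 1.8276e+6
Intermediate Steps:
U = -2768 (U = -8*346 = -2768)
T(g) = -13 + 2*g² (T(g) = (g² + g²) - 13 = 2*g² - 13 = -13 + 2*g²)
z(k) = 2*k*(-13 + k + 2*k²) (z(k) = (k + (-13 + 2*k²))*(k + k) = (-13 + k + 2*k²)*(2*k) = 2*k*(-13 + k + 2*k²))
488884 - (z(U) - 37302)/(-7176 + 70533) = 488884 - (2*(-2768)*(-13 - 2768 + 2*(-2768)²) - 37302)/(-7176 + 70533) = 488884 - (2*(-2768)*(-13 - 2768 + 2*7661824) - 37302)/63357 = 488884 - (2*(-2768)*(-13 - 2768 + 15323648) - 37302)/63357 = 488884 - (2*(-2768)*15320867 - 37302)/63357 = 488884 - (-84816319712 - 37302)/63357 = 488884 - (-84816357014)/63357 = 488884 - 1*(-84816357014/63357) = 488884 + 84816357014/63357 = 115790580602/63357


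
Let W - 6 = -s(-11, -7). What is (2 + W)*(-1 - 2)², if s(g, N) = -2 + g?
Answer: 189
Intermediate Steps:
W = 19 (W = 6 - (-2 - 11) = 6 - 1*(-13) = 6 + 13 = 19)
(2 + W)*(-1 - 2)² = (2 + 19)*(-1 - 2)² = 21*(-3)² = 21*9 = 189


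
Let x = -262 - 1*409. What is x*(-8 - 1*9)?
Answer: 11407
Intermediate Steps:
x = -671 (x = -262 - 409 = -671)
x*(-8 - 1*9) = -671*(-8 - 1*9) = -671*(-8 - 9) = -671*(-17) = 11407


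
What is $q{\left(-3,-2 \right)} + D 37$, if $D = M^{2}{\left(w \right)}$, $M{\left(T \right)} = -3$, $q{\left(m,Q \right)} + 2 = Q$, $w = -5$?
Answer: $329$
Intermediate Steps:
$q{\left(m,Q \right)} = -2 + Q$
$D = 9$ ($D = \left(-3\right)^{2} = 9$)
$q{\left(-3,-2 \right)} + D 37 = \left(-2 - 2\right) + 9 \cdot 37 = -4 + 333 = 329$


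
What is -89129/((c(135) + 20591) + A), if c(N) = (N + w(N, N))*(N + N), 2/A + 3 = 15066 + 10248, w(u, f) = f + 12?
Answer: -2255944119/2448358343 ≈ -0.92141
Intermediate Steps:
w(u, f) = 12 + f
A = 2/25311 (A = 2/(-3 + (15066 + 10248)) = 2/(-3 + 25314) = 2/25311 ≈ 7.9017e-5)
c(N) = 2*N*(12 + 2*N) (c(N) = (N + (12 + N))*(N + N) = (12 + 2*N)*(2*N) = 2*N*(12 + 2*N))
-89129/((c(135) + 20591) + A) = -89129/((4*135*(6 + 135) + 20591) + 2/25311) = -89129/((4*135*141 + 20591) + 2/25311) = -89129/((76140 + 20591) + 2/25311) = -89129/(96731 + 2/25311) = -89129/2448358343/25311 = -89129*25311/2448358343 = -2255944119/2448358343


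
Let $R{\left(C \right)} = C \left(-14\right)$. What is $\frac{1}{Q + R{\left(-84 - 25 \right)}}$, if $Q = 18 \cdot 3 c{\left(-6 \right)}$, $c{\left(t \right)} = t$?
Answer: $\frac{1}{1202} \approx 0.00083195$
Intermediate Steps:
$R{\left(C \right)} = - 14 C$
$Q = -324$ ($Q = 18 \cdot 3 \left(-6\right) = 54 \left(-6\right) = -324$)
$\frac{1}{Q + R{\left(-84 - 25 \right)}} = \frac{1}{-324 - 14 \left(-84 - 25\right)} = \frac{1}{-324 - -1526} = \frac{1}{-324 + 1526} = \frac{1}{1202}$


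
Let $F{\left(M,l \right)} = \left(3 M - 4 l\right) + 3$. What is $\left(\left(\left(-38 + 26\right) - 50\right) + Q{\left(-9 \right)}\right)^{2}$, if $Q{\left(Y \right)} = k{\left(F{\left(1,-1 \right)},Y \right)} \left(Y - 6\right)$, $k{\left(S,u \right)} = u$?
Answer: $5329$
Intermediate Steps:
$F{\left(M,l \right)} = 3 - 4 l + 3 M$ ($F{\left(M,l \right)} = \left(- 4 l + 3 M\right) + 3 = 3 - 4 l + 3 M$)
$Q{\left(Y \right)} = Y \left(-6 + Y\right)$ ($Q{\left(Y \right)} = Y \left(Y - 6\right) = Y \left(-6 + Y\right)$)
$\left(\left(\left(-38 + 26\right) - 50\right) + Q{\left(-9 \right)}\right)^{2} = \left(\left(\left(-38 + 26\right) - 50\right) - 9 \left(-6 - 9\right)\right)^{2} = \left(\left(-12 - 50\right) - -135\right)^{2} = \left(-62 + 135\right)^{2} = 73^{2} = 5329$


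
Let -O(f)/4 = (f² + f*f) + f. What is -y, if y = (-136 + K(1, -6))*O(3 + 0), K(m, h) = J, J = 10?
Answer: -10584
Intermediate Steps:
K(m, h) = 10
O(f) = -8*f² - 4*f (O(f) = -4*((f² + f*f) + f) = -4*((f² + f²) + f) = -4*(2*f² + f) = -4*(f + 2*f²) = -8*f² - 4*f)
y = 10584 (y = (-136 + 10)*(-4*(3 + 0)*(1 + 2*(3 + 0))) = -(-504)*3*(1 + 2*3) = -(-504)*3*(1 + 6) = -(-504)*3*7 = -126*(-84) = 10584)
-y = -1*10584 = -10584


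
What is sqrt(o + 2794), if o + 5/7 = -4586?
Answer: I*sqrt(87843)/7 ≈ 42.34*I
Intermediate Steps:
o = -32107/7 (o = -5/7 - 4586 = -32107/7 ≈ -4586.7)
sqrt(o + 2794) = sqrt(-32107/7 + 2794) = sqrt(-12549/7) = I*sqrt(87843)/7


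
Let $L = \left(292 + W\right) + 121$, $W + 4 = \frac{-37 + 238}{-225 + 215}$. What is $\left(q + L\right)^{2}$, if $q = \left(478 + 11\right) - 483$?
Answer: $\frac{15594601}{100} \approx 1.5595 \cdot 10^{5}$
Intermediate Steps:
$W = - \frac{241}{10}$ ($W = -4 + \frac{-37 + 238}{-225 + 215} = -4 + \frac{201}{-10} = -4 + 201 \left(- \frac{1}{10}\right) = -4 - \frac{201}{10} = - \frac{241}{10} \approx -24.1$)
$q = 6$ ($q = 489 - 483 = 6$)
$L = \frac{3889}{10}$ ($L = \left(292 - \frac{241}{10}\right) + 121 = \frac{2679}{10} + 121 = \frac{3889}{10} \approx 388.9$)
$\left(q + L\right)^{2} = \left(6 + \frac{3889}{10}\right)^{2} = \left(\frac{3949}{10}\right)^{2} = \frac{15594601}{100}$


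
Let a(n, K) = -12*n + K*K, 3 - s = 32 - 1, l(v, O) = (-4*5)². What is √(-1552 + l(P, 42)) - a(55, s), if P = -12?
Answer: -124 + 24*I*√2 ≈ -124.0 + 33.941*I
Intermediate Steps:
l(v, O) = 400 (l(v, O) = (-20)² = 400)
s = -28 (s = 3 - (32 - 1) = 3 - 1*31 = 3 - 31 = -28)
a(n, K) = K² - 12*n (a(n, K) = -12*n + K² = K² - 12*n)
√(-1552 + l(P, 42)) - a(55, s) = √(-1552 + 400) - ((-28)² - 12*55) = √(-1152) - (784 - 660) = 24*I*√2 - 1*124 = 24*I*√2 - 124 = -124 + 24*I*√2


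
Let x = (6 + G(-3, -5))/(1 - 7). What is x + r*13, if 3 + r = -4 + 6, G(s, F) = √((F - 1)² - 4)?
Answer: -14 - 2*√2/3 ≈ -14.943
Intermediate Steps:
G(s, F) = √(-4 + (-1 + F)²) (G(s, F) = √((-1 + F)² - 4) = √(-4 + (-1 + F)²))
x = -1 - 2*√2/3 (x = (6 + √(-4 + (-1 - 5)²))/(1 - 7) = (6 + √(-4 + (-6)²))/(-6) = (6 + √(-4 + 36))*(-⅙) = (6 + √32)*(-⅙) = (6 + 4*√2)*(-⅙) = -1 - 2*√2/3 ≈ -1.9428)
r = -1 (r = -3 + (-4 + 6) = -3 + 2 = -1)
x + r*13 = (-1 - 2*√2/3) - 1*13 = (-1 - 2*√2/3) - 13 = -14 - 2*√2/3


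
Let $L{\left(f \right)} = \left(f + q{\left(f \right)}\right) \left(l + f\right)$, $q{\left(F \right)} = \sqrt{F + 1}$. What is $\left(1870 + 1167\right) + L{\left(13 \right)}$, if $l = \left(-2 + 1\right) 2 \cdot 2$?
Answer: $3154 + 9 \sqrt{14} \approx 3187.7$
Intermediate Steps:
$l = -4$ ($l = \left(-1\right) 2 \cdot 2 = \left(-2\right) 2 = -4$)
$q{\left(F \right)} = \sqrt{1 + F}$
$L{\left(f \right)} = \left(-4 + f\right) \left(f + \sqrt{1 + f}\right)$ ($L{\left(f \right)} = \left(f + \sqrt{1 + f}\right) \left(-4 + f\right) = \left(-4 + f\right) \left(f + \sqrt{1 + f}\right)$)
$\left(1870 + 1167\right) + L{\left(13 \right)} = \left(1870 + 1167\right) + \left(13^{2} - 52 - 4 \sqrt{1 + 13} + 13 \sqrt{1 + 13}\right) = 3037 + \left(169 - 52 - 4 \sqrt{14} + 13 \sqrt{14}\right) = 3037 + \left(117 + 9 \sqrt{14}\right) = 3154 + 9 \sqrt{14}$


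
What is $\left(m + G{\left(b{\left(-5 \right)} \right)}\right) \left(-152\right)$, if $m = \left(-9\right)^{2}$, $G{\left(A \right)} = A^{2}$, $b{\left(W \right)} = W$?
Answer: $-16112$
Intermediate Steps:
$m = 81$
$\left(m + G{\left(b{\left(-5 \right)} \right)}\right) \left(-152\right) = \left(81 + \left(-5\right)^{2}\right) \left(-152\right) = \left(81 + 25\right) \left(-152\right) = 106 \left(-152\right) = -16112$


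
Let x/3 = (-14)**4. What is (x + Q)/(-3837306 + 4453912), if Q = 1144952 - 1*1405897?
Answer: -145697/616606 ≈ -0.23629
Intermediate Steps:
Q = -260945 (Q = 1144952 - 1405897 = -260945)
x = 115248 (x = 3*(-14)**4 = 3*38416 = 115248)
(x + Q)/(-3837306 + 4453912) = (115248 - 260945)/(-3837306 + 4453912) = -145697/616606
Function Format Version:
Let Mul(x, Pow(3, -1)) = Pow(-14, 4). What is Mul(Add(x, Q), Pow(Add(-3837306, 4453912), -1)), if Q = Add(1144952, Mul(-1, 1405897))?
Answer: Rational(-145697, 616606) ≈ -0.23629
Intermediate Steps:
Q = -260945 (Q = Add(1144952, -1405897) = -260945)
x = 115248 (x = Mul(3, Pow(-14, 4)) = Mul(3, 38416) = 115248)
Mul(Add(x, Q), Pow(Add(-3837306, 4453912), -1)) = Mul(Add(115248, -260945), Pow(Add(-3837306, 4453912), -1)) = Mul(-145697, Pow(616606, -1)) = Mul(-145697, Rational(1, 616606)) = Rational(-145697, 616606)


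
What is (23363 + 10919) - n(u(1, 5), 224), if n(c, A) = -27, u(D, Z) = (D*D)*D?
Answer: 34309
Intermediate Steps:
u(D, Z) = D³ (u(D, Z) = D²*D = D³)
(23363 + 10919) - n(u(1, 5), 224) = (23363 + 10919) - 1*(-27) = 34282 + 27 = 34309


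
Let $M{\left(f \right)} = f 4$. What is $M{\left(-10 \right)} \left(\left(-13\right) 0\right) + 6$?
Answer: $6$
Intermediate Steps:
$M{\left(f \right)} = 4 f$
$M{\left(-10 \right)} \left(\left(-13\right) 0\right) + 6 = 4 \left(-10\right) \left(\left(-13\right) 0\right) + 6 = \left(-40\right) 0 + 6 = 0 + 6 = 6$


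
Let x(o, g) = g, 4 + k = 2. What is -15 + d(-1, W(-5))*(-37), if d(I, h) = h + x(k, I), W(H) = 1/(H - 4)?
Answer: 235/9 ≈ 26.111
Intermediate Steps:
k = -2 (k = -4 + 2 = -2)
W(H) = 1/(-4 + H)
d(I, h) = I + h (d(I, h) = h + I = I + h)
-15 + d(-1, W(-5))*(-37) = -15 + (-1 + 1/(-4 - 5))*(-37) = -15 + (-1 + 1/(-9))*(-37) = -15 + (-1 - ⅑)*(-37) = -15 - 10/9*(-37) = -15 + 370/9 = 235/9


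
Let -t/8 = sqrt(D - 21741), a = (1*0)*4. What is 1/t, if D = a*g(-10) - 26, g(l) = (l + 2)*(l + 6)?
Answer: I*sqrt(21767)/174136 ≈ 0.00084725*I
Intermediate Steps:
a = 0 (a = 0*4 = 0)
g(l) = (2 + l)*(6 + l)
D = -26 (D = 0*(12 + (-10)**2 + 8*(-10)) - 26 = 0*(12 + 100 - 80) - 26 = 0*32 - 26 = 0 - 26 = -26)
t = -8*I*sqrt(21767) (t = -8*sqrt(-26 - 21741) = -8*I*sqrt(21767) ≈ -1180.3*I)
1/t = 1/(-8*I*sqrt(21767)) = I*sqrt(21767)/174136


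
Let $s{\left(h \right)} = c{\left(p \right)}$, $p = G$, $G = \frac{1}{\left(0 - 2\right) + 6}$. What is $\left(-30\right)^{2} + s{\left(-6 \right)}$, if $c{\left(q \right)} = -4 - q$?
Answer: $\frac{3583}{4} \approx 895.75$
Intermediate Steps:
$G = \frac{1}{4}$ ($G = \frac{1}{\left(0 - 2\right) + 6} = \frac{1}{-2 + 6} = \frac{1}{4} \approx 0.25$)
$p = \frac{1}{4} \approx 0.25$
$s{\left(h \right)} = - \frac{17}{4}$ ($s{\left(h \right)} = -4 - \frac{1}{4} = - \frac{17}{4}$)
$\left(-30\right)^{2} + s{\left(-6 \right)} = \left(-30\right)^{2} - \frac{17}{4} = 900 - \frac{17}{4} = \frac{3583}{4}$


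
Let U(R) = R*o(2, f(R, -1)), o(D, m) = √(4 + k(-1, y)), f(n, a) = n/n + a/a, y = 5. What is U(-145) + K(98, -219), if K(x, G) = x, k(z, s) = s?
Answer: -337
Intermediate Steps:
f(n, a) = 2 (f(n, a) = 1 + 1 = 2)
o(D, m) = 3 (o(D, m) = √(4 + 5) = √9 = 3)
U(R) = 3*R (U(R) = R*3 = 3*R)
U(-145) + K(98, -219) = 3*(-145) + 98 = -435 + 98 = -337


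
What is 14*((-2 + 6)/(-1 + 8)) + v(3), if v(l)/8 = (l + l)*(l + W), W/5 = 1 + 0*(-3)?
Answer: 392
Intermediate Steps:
W = 5 (W = 5*(1 + 0*(-3)) = 5*(1 + 0) = 5*1 = 5)
v(l) = 16*l*(5 + l) (v(l) = 8*((l + l)*(l + 5)) = 8*((2*l)*(5 + l)) = 8*(2*l*(5 + l)) = 16*l*(5 + l))
14*((-2 + 6)/(-1 + 8)) + v(3) = 14*((-2 + 6)/(-1 + 8)) + 16*3*(5 + 3) = 14*(4/7) + 16*3*8 = 14*(4*(1/7)) + 384 = 14*(4/7) + 384 = 8 + 384 = 392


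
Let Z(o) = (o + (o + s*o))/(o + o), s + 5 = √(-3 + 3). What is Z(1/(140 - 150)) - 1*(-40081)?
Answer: 80159/2 ≈ 40080.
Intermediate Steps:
s = -5 (s = -5 + √(-3 + 3) = -5 + √0 = -5 + 0 = -5)
Z(o) = -3/2 (Z(o) = (o + (o - 5*o))/(o + o) = (o - 4*o)/((2*o)) = (-3*o)*(1/(2*o)) = -3/2)
Z(1/(140 - 150)) - 1*(-40081) = -3/2 - 1*(-40081) = -3/2 + 40081 = 80159/2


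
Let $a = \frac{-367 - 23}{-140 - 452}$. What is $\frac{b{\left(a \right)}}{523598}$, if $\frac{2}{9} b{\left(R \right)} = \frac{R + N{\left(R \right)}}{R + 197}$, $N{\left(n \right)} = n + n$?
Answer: $\frac{5265}{61268296372} \approx 8.5933 \cdot 10^{-8}$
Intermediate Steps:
$N{\left(n \right)} = 2 n$
$a = \frac{195}{296}$ ($a = - \frac{390}{-592} = \left(-390\right) \left(- \frac{1}{592}\right) = \frac{195}{296} \approx 0.65878$)
$b{\left(R \right)} = \frac{27 R}{2 \left(197 + R\right)}$ ($b{\left(R \right)} = \frac{9 \frac{R + 2 R}{R + 197}}{2} = \frac{9 \frac{3 R}{197 + R}}{2} = \frac{27 R}{2 \left(197 + R\right)}$)
$\frac{b{\left(a \right)}}{523598} = \frac{\frac{27}{2} \cdot \frac{195}{296} \frac{1}{197 + \frac{195}{296}}}{523598} = \frac{27}{2} \cdot \frac{195}{296} \frac{1}{\frac{58507}{296}} \cdot \frac{1}{523598} = \frac{27}{2} \cdot \frac{195}{296} \cdot \frac{296}{58507} \cdot \frac{1}{523598} = \frac{5265}{117014} \cdot \frac{1}{523598} = \frac{5265}{61268296372}$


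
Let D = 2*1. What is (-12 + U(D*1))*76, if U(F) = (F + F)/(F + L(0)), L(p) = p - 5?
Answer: -3040/3 ≈ -1013.3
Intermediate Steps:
L(p) = -5 + p
D = 2
U(F) = 2*F/(-5 + F) (U(F) = (F + F)/(F + (-5 + 0)) = (2*F)/(F - 5) = (2*F)/(-5 + F) = 2*F/(-5 + F))
(-12 + U(D*1))*76 = (-12 + 2*(2*1)/(-5 + 2*1))*76 = (-12 + 2*2/(-5 + 2))*76 = (-12 + 2*2/(-3))*76 = (-12 + 2*2*(-1/3))*76 = (-12 - 4/3)*76 = -40/3*76 = -3040/3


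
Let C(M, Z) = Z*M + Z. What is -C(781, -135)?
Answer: 105570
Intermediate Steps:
C(M, Z) = Z + M*Z (C(M, Z) = M*Z + Z = Z + M*Z)
-C(781, -135) = -(-135)*(1 + 781) = -(-135)*782 = -1*(-105570) = 105570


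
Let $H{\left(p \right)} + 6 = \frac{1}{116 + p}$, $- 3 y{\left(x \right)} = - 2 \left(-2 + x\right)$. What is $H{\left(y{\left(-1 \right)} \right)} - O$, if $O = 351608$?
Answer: $- \frac{40083995}{114} \approx -3.5161 \cdot 10^{5}$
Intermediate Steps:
$y{\left(x \right)} = - \frac{4}{3} + \frac{2 x}{3}$ ($y{\left(x \right)} = - \frac{\left(-2\right) \left(-2 + x\right)}{3} = - \frac{4 - 2 x}{3} = - \frac{4}{3} + \frac{2 x}{3}$)
$H{\left(p \right)} = -6 + \frac{1}{116 + p}$
$H{\left(y{\left(-1 \right)} \right)} - O = \frac{-695 - 6 \left(- \frac{4}{3} + \frac{2}{3} \left(-1\right)\right)}{116 + \left(- \frac{4}{3} + \frac{2}{3} \left(-1\right)\right)} - 351608 = \frac{-695 - 6 \left(- \frac{4}{3} - \frac{2}{3}\right)}{116 - 2} - 351608 = \frac{-695 - -12}{116 - 2} - 351608 = \frac{-695 + 12}{114} - 351608 = \frac{1}{114} \left(-683\right) - 351608 = - \frac{683}{114} - 351608 = - \frac{40083995}{114}$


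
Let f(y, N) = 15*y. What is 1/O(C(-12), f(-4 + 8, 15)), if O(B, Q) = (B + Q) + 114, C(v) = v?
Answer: 1/162 ≈ 0.0061728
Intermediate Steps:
O(B, Q) = 114 + B + Q
1/O(C(-12), f(-4 + 8, 15)) = 1/(114 - 12 + 15*(-4 + 8)) = 1/(114 - 12 + 15*4) = 1/(114 - 12 + 60) = 1/162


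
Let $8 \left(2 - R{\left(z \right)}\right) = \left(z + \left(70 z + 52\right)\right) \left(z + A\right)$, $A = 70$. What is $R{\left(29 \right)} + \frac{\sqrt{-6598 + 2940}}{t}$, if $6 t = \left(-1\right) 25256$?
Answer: $- \frac{208973}{8} - \frac{3 i \sqrt{3658}}{12628} \approx -26122.0 - 0.014368 i$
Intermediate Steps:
$t = - \frac{12628}{3}$ ($t = \frac{\left(-1\right) 25256}{6} = \frac{1}{6} \left(-25256\right) = - \frac{12628}{3} \approx -4209.3$)
$R{\left(z \right)} = 2 - \frac{\left(52 + 71 z\right) \left(70 + z\right)}{8}$ ($R{\left(z \right)} = 2 - \frac{\left(z + \left(70 z + 52\right)\right) \left(z + 70\right)}{8} = 2 - \frac{\left(z + \left(52 + 70 z\right)\right) \left(70 + z\right)}{8} = 2 - \frac{\left(52 + 71 z\right) \left(70 + z\right)}{8}$)
$R{\left(29 \right)} + \frac{\sqrt{-6598 + 2940}}{t} = \left(-453 - \frac{72819}{4} - \frac{71 \cdot 29^{2}}{8}\right) + \frac{\sqrt{-6598 + 2940}}{- \frac{12628}{3}} = \left(-453 - \frac{72819}{4} - \frac{59711}{8}\right) + \sqrt{-3658} \left(- \frac{3}{12628}\right) = \left(-453 - \frac{72819}{4} - \frac{59711}{8}\right) + i \sqrt{3658} \left(- \frac{3}{12628}\right) = - \frac{208973}{8} - \frac{3 i \sqrt{3658}}{12628}$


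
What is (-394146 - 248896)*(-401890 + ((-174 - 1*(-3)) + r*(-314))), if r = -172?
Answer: 223812697226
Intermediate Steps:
(-394146 - 248896)*(-401890 + ((-174 - 1*(-3)) + r*(-314))) = (-394146 - 248896)*(-401890 + ((-174 - 1*(-3)) - 172*(-314))) = -643042*(-401890 + ((-174 + 3) + 54008)) = -643042*(-401890 + (-171 + 54008)) = -643042*(-401890 + 53837) = -643042*(-348053) = 223812697226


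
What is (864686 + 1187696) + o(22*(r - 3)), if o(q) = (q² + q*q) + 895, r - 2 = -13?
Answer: 2243005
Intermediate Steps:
r = -11 (r = 2 - 13 = -11)
o(q) = 895 + 2*q² (o(q) = (q² + q²) + 895 = 2*q² + 895 = 895 + 2*q²)
(864686 + 1187696) + o(22*(r - 3)) = (864686 + 1187696) + (895 + 2*(22*(-11 - 3))²) = 2052382 + (895 + 2*(22*(-14))²) = 2052382 + (895 + 2*(-308)²) = 2052382 + (895 + 2*94864) = 2052382 + (895 + 189728) = 2052382 + 190623 = 2243005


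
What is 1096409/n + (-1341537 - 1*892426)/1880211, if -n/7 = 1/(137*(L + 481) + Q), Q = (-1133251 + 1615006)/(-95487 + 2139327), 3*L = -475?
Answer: -4138953499948669024349/597776736704 ≈ -6.9239e+9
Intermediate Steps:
L = -475/3 (L = (⅓)*(-475) = -475/3 ≈ -158.33)
Q = 32117/136256 (Q = 481755/2043840 = 481755*(1/2043840) = 32117/136256 ≈ 0.23571)
n = -2861376/18069822047 (n = -7/(137*(-475/3 + 481) + 32117/136256) = -7/(137*(968/3) + 32117/136256) = -7/(132616/3 + 32117/136256) = -7/18069822047/408768 = -7*408768/18069822047 = -2861376/18069822047 ≈ -0.00015835)
1096409/n + (-1341537 - 1*892426)/1880211 = 1096409/(-2861376/18069822047) + (-1341537 - 1*892426)/1880211 = 1096409*(-18069822047/2861376) + (-1341537 - 892426)*(1/1880211) = -19811915520729223/2861376 - 2233963*1/1880211 = -19811915520729223/2861376 - 2233963/1880211 = -4138953499948669024349/597776736704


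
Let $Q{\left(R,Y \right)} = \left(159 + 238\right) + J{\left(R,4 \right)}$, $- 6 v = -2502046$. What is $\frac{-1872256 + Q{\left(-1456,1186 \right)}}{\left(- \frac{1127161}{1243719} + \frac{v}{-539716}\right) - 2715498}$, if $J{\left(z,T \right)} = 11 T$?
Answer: $\frac{1256465259817984260}{1822792855926858847} \approx 0.68931$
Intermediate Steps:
$v = \frac{1251023}{3}$ ($v = \left(- \frac{1}{6}\right) \left(-2502046\right) = \frac{1251023}{3} \approx 4.1701 \cdot 10^{5}$)
$Q{\left(R,Y \right)} = 441$ ($Q{\left(R,Y \right)} = \left(159 + 238\right) + 11 \cdot 4 = 397 + 44 = 441$)
$\frac{-1872256 + Q{\left(-1456,1186 \right)}}{\left(- \frac{1127161}{1243719} + \frac{v}{-539716}\right) - 2715498} = \frac{-1872256 + 441}{\left(- \frac{1127161}{1243719} + \frac{1251023}{3 \left(-539716\right)}\right) - 2715498} = - \frac{1871815}{\left(\left(-1127161\right) \frac{1}{1243719} + \frac{1251023}{3} \left(- \frac{1}{539716}\right)\right) - 2715498} = - \frac{1871815}{\left(- \frac{1127161}{1243719} - \frac{1251023}{1619148}\right) - 2715498} = - \frac{1871815}{- \frac{1126987184455}{671255043804} - 2715498} = - \frac{1871815}{- \frac{1822792855926858847}{671255043804}} = \left(-1871815\right) \left(- \frac{671255043804}{1822792855926858847}\right) = \frac{1256465259817984260}{1822792855926858847}$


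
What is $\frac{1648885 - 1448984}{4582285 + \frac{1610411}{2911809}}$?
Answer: $\frac{582073530909}{13342740313976} \approx 0.043625$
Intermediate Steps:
$\frac{1648885 - 1448984}{4582285 + \frac{1610411}{2911809}} = \frac{199901}{4582285 + 1610411 \cdot \frac{1}{2911809}} = \frac{199901}{4582285 + \frac{1610411}{2911809}} = \frac{199901}{\frac{13342740313976}{2911809}} = 199901 \cdot \frac{2911809}{13342740313976} = \frac{582073530909}{13342740313976}$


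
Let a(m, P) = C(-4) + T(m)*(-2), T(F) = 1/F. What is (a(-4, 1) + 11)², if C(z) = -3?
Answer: 289/4 ≈ 72.250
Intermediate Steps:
a(m, P) = -3 - 2/m
(a(-4, 1) + 11)² = ((-3 - 2/(-4)) + 11)² = ((-3 - 2*(-¼)) + 11)² = ((-3 + ½) + 11)² = (-5/2 + 11)² = (17/2)² = 289/4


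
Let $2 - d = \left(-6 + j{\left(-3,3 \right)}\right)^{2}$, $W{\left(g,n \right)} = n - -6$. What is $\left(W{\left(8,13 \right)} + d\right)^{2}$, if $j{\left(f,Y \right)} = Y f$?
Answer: $41616$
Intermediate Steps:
$W{\left(g,n \right)} = 6 + n$ ($W{\left(g,n \right)} = n + 6 = 6 + n$)
$d = -223$ ($d = 2 - \left(-6 + 3 \left(-3\right)\right)^{2} = 2 - \left(-6 - 9\right)^{2} = 2 - \left(-15\right)^{2} = 2 - 225 = -223$)
$\left(W{\left(8,13 \right)} + d\right)^{2} = \left(\left(6 + 13\right) - 223\right)^{2} = \left(19 - 223\right)^{2} = \left(-204\right)^{2} = 41616$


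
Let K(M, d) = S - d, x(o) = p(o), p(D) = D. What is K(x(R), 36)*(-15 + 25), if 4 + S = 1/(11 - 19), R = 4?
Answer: -1605/4 ≈ -401.25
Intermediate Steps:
x(o) = o
S = -33/8 (S = -4 + 1/(11 - 19) = -4 + 1/(-8) = -4 - ⅛ = -33/8 ≈ -4.1250)
K(M, d) = -33/8 - d
K(x(R), 36)*(-15 + 25) = (-33/8 - 1*36)*(-15 + 25) = (-33/8 - 36)*10 = -321/8*10 = -1605/4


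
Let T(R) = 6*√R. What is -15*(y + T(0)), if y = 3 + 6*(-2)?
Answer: 135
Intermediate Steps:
y = -9 (y = 3 - 12 = -9)
-15*(y + T(0)) = -15*(-9 + 6*√0) = -15*(-9 + 6*0) = -15*(-9 + 0) = -15*(-9) = 135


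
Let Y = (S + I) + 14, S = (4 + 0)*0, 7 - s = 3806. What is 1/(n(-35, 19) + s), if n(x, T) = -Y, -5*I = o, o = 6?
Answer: -5/19059 ≈ -0.00026234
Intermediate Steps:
s = -3799 (s = 7 - 1*3806 = 7 - 3806 = -3799)
I = -6/5 (I = -⅕*6 = -6/5 ≈ -1.2000)
S = 0 (S = 4*0 = 0)
Y = 64/5 (Y = (0 - 6/5) + 14 = -6/5 + 14 = 64/5 ≈ 12.800)
n(x, T) = -64/5 (n(x, T) = -1*64/5 = -64/5)
1/(n(-35, 19) + s) = 1/(-64/5 - 3799) = 1/(-19059/5) = -5/19059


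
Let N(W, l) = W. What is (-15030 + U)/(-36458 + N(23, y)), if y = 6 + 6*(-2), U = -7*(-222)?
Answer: 4492/12145 ≈ 0.36986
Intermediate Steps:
U = 1554
y = -6 (y = 6 - 12 = -6)
(-15030 + U)/(-36458 + N(23, y)) = (-15030 + 1554)/(-36458 + 23) = -13476/(-36435) = -13476*(-1/36435) = 4492/12145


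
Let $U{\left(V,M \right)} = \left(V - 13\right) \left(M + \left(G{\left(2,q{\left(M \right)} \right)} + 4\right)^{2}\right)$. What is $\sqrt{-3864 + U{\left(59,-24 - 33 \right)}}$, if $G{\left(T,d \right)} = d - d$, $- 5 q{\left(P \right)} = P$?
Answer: $5 i \sqrt{230} \approx 75.829 i$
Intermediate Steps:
$q{\left(P \right)} = - \frac{P}{5}$
$G{\left(T,d \right)} = 0$
$U{\left(V,M \right)} = \left(-13 + V\right) \left(16 + M\right)$ ($U{\left(V,M \right)} = \left(V - 13\right) \left(M + \left(0 + 4\right)^{2}\right) = \left(-13 + V\right) \left(M + 4^{2}\right) = \left(-13 + V\right) \left(M + 16\right) = \left(-13 + V\right) \left(16 + M\right)$)
$\sqrt{-3864 + U{\left(59,-24 - 33 \right)}} = \sqrt{-3864 + \left(-208 - 13 \left(-24 - 33\right) + 16 \cdot 59 + \left(-24 - 33\right) 59\right)} = \sqrt{-3864 - 1886} = \sqrt{-5750} = 5 i \sqrt{230}$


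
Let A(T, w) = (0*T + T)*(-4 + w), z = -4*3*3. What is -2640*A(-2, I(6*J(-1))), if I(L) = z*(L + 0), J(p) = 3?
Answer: -3442560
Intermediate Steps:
z = -36 (z = -12*3 = -36)
I(L) = -36*L (I(L) = -36*(L + 0) = -36*L)
A(T, w) = T*(-4 + w) (A(T, w) = (0 + T)*(-4 + w) = T*(-4 + w))
-2640*A(-2, I(6*J(-1))) = -(-5280)*(-4 - 216*3) = -(-5280)*(-4 - 36*18) = -(-5280)*(-4 - 648) = -(-5280)*(-652) = -2640*1304 = -3442560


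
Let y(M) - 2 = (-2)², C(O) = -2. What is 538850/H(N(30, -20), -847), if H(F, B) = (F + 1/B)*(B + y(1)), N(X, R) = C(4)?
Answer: 91281190/285099 ≈ 320.17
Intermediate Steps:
y(M) = 6 (y(M) = 2 + (-2)² = 2 + 4 = 6)
N(X, R) = -2
H(F, B) = (6 + B)*(F + 1/B) (H(F, B) = (F + 1/B)*(B + 6) = (F + 1/B)*(6 + B) = (6 + B)*(F + 1/B))
538850/H(N(30, -20), -847) = 538850/(1 + 6*(-2) + 6/(-847) - 847*(-2)) = 538850/(1 - 12 + 6*(-1/847) + 1694) = 538850/(1 - 12 - 6/847 + 1694) = 538850/(1425495/847) = 538850*(847/1425495) = 91281190/285099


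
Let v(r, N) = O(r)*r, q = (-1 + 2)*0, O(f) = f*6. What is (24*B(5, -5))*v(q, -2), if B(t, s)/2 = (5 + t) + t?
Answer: 0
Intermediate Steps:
O(f) = 6*f
q = 0 (q = 1*0 = 0)
B(t, s) = 10 + 4*t (B(t, s) = 2*((5 + t) + t) = 2*(5 + 2*t) = 10 + 4*t)
v(r, N) = 6*r**2 (v(r, N) = (6*r)*r = 6*r**2)
(24*B(5, -5))*v(q, -2) = (24*(10 + 4*5))*(6*0**2) = (24*(10 + 20))*(6*0) = (24*30)*0 = 720*0 = 0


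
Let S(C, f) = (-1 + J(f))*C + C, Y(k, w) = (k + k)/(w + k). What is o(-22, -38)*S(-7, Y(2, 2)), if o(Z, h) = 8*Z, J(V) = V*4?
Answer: 4928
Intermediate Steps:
Y(k, w) = 2*k/(k + w) (Y(k, w) = (2*k)/(k + w) = 2*k/(k + w))
J(V) = 4*V
S(C, f) = C + C*(-1 + 4*f) (S(C, f) = (-1 + 4*f)*C + C = C*(-1 + 4*f) + C = C + C*(-1 + 4*f))
o(-22, -38)*S(-7, Y(2, 2)) = (8*(-22))*(4*(-7)*(2*2/(2 + 2))) = -704*(-7)*2*2/4 = -704*(-7)*2*2*(¼) = -704*(-7) = -176*(-28) = 4928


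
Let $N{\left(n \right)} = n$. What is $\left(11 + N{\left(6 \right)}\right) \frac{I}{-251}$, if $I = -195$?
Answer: $\frac{3315}{251} \approx 13.207$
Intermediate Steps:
$\left(11 + N{\left(6 \right)}\right) \frac{I}{-251} = \left(11 + 6\right) \left(- \frac{195}{-251}\right) = 17 \left(\left(-195\right) \left(- \frac{1}{251}\right)\right) = 17 \cdot \frac{195}{251} = \frac{3315}{251}$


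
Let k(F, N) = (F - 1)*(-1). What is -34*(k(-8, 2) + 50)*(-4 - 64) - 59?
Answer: 136349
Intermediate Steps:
k(F, N) = 1 - F (k(F, N) = (-1 + F)*(-1) = 1 - F)
-34*(k(-8, 2) + 50)*(-4 - 64) - 59 = -34*((1 - 1*(-8)) + 50)*(-4 - 64) - 59 = -34*((1 + 8) + 50)*(-68) - 59 = -34*(9 + 50)*(-68) - 59 = -2006*(-68) - 59 = -34*(-4012) - 59 = 136408 - 59 = 136349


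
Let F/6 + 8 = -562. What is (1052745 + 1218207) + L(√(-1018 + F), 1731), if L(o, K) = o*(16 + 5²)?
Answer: 2270952 + 41*I*√4438 ≈ 2.271e+6 + 2731.4*I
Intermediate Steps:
F = -3420 (F = -48 + 6*(-562) = -48 - 3372 = -3420)
L(o, K) = 41*o (L(o, K) = o*(16 + 25) = o*41 = 41*o)
(1052745 + 1218207) + L(√(-1018 + F), 1731) = (1052745 + 1218207) + 41*√(-1018 - 3420) = 2270952 + 41*√(-4438) = 2270952 + 41*(I*√4438) = 2270952 + 41*I*√4438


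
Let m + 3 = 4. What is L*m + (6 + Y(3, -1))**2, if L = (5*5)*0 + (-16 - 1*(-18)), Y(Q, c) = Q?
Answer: 83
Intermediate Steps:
m = 1 (m = -3 + 4 = 1)
L = 2 (L = 25*0 + (-16 + 18) = 0 + 2 = 2)
L*m + (6 + Y(3, -1))**2 = 2*1 + (6 + 3)**2 = 2 + 9**2 = 2 + 81 = 83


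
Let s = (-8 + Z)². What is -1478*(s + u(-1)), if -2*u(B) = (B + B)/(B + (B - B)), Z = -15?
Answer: -780384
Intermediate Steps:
s = 529 (s = (-8 - 15)² = (-23)² = 529)
u(B) = -1 (u(B) = -(B + B)/(2*(B + (B - B))) = -2*B/(2*(B + 0)) = -2*B/(2*B) = -½*2 = -1)
-1478*(s + u(-1)) = -1478*(529 - 1) = -1478*528 = -780384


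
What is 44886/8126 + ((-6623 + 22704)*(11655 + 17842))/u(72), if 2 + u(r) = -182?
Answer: -1927244397679/747592 ≈ -2.5779e+6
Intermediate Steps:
u(r) = -184 (u(r) = -2 - 182 = -184)
44886/8126 + ((-6623 + 22704)*(11655 + 17842))/u(72) = 44886/8126 + ((-6623 + 22704)*(11655 + 17842))/(-184) = 44886*(1/8126) + (16081*29497)*(-1/184) = 22443/4063 + 474341257*(-1/184) = 22443/4063 - 474341257/184 = -1927244397679/747592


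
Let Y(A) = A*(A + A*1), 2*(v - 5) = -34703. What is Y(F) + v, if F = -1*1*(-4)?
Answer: -34629/2 ≈ -17315.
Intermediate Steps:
v = -34693/2 (v = 5 + (1/2)*(-34703) = 5 - 34703/2 = -34693/2 ≈ -17347.)
F = 4 (F = -1*(-4) = 4)
Y(A) = 2*A**2 (Y(A) = A*(A + A) = A*(2*A) = 2*A**2)
Y(F) + v = 2*4**2 - 34693/2 = 2*16 - 34693/2 = 32 - 34693/2 = -34629/2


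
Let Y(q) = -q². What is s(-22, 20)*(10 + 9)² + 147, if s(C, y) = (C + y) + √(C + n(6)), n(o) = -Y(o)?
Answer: -575 + 361*√14 ≈ 775.74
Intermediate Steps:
n(o) = o² (n(o) = -(-1)*o² = o²)
s(C, y) = C + y + √(36 + C) (s(C, y) = (C + y) + √(C + 6²) = (C + y) + √(C + 36) = (C + y) + √(36 + C) = C + y + √(36 + C))
s(-22, 20)*(10 + 9)² + 147 = (-22 + 20 + √(36 - 22))*(10 + 9)² + 147 = (-22 + 20 + √14)*19² + 147 = (-2 + √14)*361 + 147 = (-722 + 361*√14) + 147 = -575 + 361*√14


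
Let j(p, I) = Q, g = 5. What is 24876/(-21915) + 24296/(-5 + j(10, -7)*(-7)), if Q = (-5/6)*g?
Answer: 70912756/70615 ≈ 1004.2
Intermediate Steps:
Q = -25/6 (Q = -5/6*5 = -25/6 ≈ -4.1667)
j(p, I) = -25/6
24876/(-21915) + 24296/(-5 + j(10, -7)*(-7)) = 24876/(-21915) + 24296/(-5 - 25/6*(-7)) = 24876*(-1/21915) + 24296/(-5 + 175/6) = -2764/2435 + 24296/(145/6) = -2764/2435 + 24296*(6/145) = -2764/2435 + 145776/145 = 70912756/70615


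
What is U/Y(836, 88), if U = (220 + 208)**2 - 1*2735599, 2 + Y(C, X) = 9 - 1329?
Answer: 2552415/1322 ≈ 1930.7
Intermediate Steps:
Y(C, X) = -1322 (Y(C, X) = -2 + (9 - 1329) = -2 - 1320 = -1322)
U = -2552415 (U = 428**2 - 2735599 = 183184 - 2735599 = -2552415)
U/Y(836, 88) = -2552415/(-1322) = -2552415*(-1/1322) = 2552415/1322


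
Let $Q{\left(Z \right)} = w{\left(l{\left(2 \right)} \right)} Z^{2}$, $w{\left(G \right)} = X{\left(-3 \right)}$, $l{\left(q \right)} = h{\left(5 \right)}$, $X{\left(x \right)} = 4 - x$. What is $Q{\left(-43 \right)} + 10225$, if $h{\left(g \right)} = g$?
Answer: $23168$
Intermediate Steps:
$l{\left(q \right)} = 5$
$w{\left(G \right)} = 7$ ($w{\left(G \right)} = 4 - -3 = 4 + 3 = 7$)
$Q{\left(Z \right)} = 7 Z^{2}$
$Q{\left(-43 \right)} + 10225 = 7 \left(-43\right)^{2} + 10225 = 7 \cdot 1849 + 10225 = 12943 + 10225 = 23168$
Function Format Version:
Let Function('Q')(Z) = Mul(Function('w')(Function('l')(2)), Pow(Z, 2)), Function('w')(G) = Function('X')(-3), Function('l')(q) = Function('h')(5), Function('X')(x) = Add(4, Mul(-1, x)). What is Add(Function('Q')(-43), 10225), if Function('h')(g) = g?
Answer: 23168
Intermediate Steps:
Function('l')(q) = 5
Function('w')(G) = 7 (Function('w')(G) = Add(4, Mul(-1, -3)) = Add(4, 3) = 7)
Function('Q')(Z) = Mul(7, Pow(Z, 2))
Add(Function('Q')(-43), 10225) = Add(Mul(7, Pow(-43, 2)), 10225) = Add(Mul(7, 1849), 10225) = Add(12943, 10225) = 23168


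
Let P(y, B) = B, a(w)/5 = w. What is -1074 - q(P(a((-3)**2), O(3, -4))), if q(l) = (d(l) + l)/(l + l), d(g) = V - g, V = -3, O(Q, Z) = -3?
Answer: -2149/2 ≈ -1074.5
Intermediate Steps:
a(w) = 5*w
d(g) = -3 - g
q(l) = -3/(2*l) (q(l) = ((-3 - l) + l)/(l + l) = -3*1/(2*l) = -3/(2*l))
-1074 - q(P(a((-3)**2), O(3, -4))) = -1074 - (-3)/(2*(-3)) = -1074 - (-3)*(-1)/(2*3) = -1074 - 1*1/2 = -1074 - 1/2 = -2149/2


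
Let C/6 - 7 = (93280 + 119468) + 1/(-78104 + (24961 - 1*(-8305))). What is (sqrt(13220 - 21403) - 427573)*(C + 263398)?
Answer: -4920459606014339/7473 + 80555173601*I*sqrt(167)/7473 ≈ -6.5843e+11 + 1.393e+8*I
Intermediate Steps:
C = 9539508689/7473 (C = 42 + 6*((93280 + 119468) + 1/(-78104 + (24961 - 1*(-8305)))) = 42 + 6*(212748 + 1/(-78104 + (24961 + 8305))) = 42 + 6*(212748 + 1/(-78104 + 33266)) = 42 + 6*(212748 + 1/(-44838)) = 42 + 6*(212748 - 1/44838) = 42 + 6*(9539194823/44838) = 42 + 9539194823/7473 = 9539508689/7473 ≈ 1.2765e+6)
(sqrt(13220 - 21403) - 427573)*(C + 263398) = (sqrt(13220 - 21403) - 427573)*(9539508689/7473 + 263398) = (sqrt(-8183) - 427573)*(11507881943/7473) = (7*I*sqrt(167) - 427573)*(11507881943/7473) = (-427573 + 7*I*sqrt(167))*(11507881943/7473) = -4920459606014339/7473 + 80555173601*I*sqrt(167)/7473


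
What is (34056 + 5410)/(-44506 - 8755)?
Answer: -39466/53261 ≈ -0.74099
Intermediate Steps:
(34056 + 5410)/(-44506 - 8755) = 39466/(-53261) = 39466*(-1/53261) = -39466/53261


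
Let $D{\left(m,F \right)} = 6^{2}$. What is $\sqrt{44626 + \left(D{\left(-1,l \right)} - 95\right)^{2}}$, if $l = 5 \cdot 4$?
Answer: $\sqrt{48107} \approx 219.33$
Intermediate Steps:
$l = 20$
$D{\left(m,F \right)} = 36$
$\sqrt{44626 + \left(D{\left(-1,l \right)} - 95\right)^{2}} = \sqrt{44626 + \left(36 - 95\right)^{2}} = \sqrt{44626 + \left(-59\right)^{2}} = \sqrt{44626 + 3481} = \sqrt{48107}$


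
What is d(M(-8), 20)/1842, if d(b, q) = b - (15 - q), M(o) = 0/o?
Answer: 5/1842 ≈ 0.0027144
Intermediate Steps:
M(o) = 0
d(b, q) = -15 + b + q (d(b, q) = b + (-15 + q) = -15 + b + q)
d(M(-8), 20)/1842 = (-15 + 0 + 20)/1842 = 5*(1/1842) = 5/1842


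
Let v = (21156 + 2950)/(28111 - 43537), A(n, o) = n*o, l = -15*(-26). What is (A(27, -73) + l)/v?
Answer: 717309/709 ≈ 1011.7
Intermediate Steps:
l = 390
v = -12053/7713 (v = 24106/(-15426) = 24106*(-1/15426) = -12053/7713 ≈ -1.5627)
(A(27, -73) + l)/v = (27*(-73) + 390)/(-12053/7713) = (-1971 + 390)*(-7713/12053) = -1581*(-7713/12053) = 717309/709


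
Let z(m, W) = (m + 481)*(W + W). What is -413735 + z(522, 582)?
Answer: 753757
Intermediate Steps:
z(m, W) = 2*W*(481 + m) (z(m, W) = (481 + m)*(2*W) = 2*W*(481 + m))
-413735 + z(522, 582) = -413735 + 2*582*(481 + 522) = -413735 + 2*582*1003 = -413735 + 1167492 = 753757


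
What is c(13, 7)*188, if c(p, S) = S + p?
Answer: 3760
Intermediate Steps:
c(13, 7)*188 = (7 + 13)*188 = 20*188 = 3760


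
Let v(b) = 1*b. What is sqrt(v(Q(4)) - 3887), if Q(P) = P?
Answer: I*sqrt(3883) ≈ 62.314*I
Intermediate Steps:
v(b) = b
sqrt(v(Q(4)) - 3887) = sqrt(4 - 3887) = sqrt(-3883) = I*sqrt(3883)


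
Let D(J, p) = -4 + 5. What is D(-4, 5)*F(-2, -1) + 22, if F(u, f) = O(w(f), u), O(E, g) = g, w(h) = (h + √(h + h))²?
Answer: 20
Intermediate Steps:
w(h) = (h + √2*√h)² (w(h) = (h + √(2*h))² = (h + √2*√h)²)
F(u, f) = u
D(J, p) = 1
D(-4, 5)*F(-2, -1) + 22 = 1*(-2) + 22 = -2 + 22 = 20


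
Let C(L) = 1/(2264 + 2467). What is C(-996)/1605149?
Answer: 1/7593959919 ≈ 1.3168e-10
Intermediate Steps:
C(L) = 1/4731
C(-996)/1605149 = (1/4731)/1605149 = (1/4731)*(1/1605149) = 1/7593959919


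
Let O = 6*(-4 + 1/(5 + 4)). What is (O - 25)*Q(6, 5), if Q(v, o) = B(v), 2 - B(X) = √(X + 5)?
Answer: -290/3 + 145*√11/3 ≈ 63.637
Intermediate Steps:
B(X) = 2 - √(5 + X) (B(X) = 2 - √(X + 5) = 2 - √(5 + X))
Q(v, o) = 2 - √(5 + v)
O = -70/3 (O = 6*(-4 + 1/9) = 6*(-4 + ⅑) = 6*(-35/9) = -70/3 ≈ -23.333)
(O - 25)*Q(6, 5) = (-70/3 - 25)*(2 - √(5 + 6)) = -145*(2 - √11)/3 = -290/3 + 145*√11/3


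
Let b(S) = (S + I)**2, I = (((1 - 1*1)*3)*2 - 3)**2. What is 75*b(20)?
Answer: 63075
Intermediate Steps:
I = 9 (I = (((1 - 1)*3)*2 - 3)**2 = ((0*3)*2 - 3)**2 = (0*2 - 3)**2 = (0 - 3)**2 = (-3)**2 = 9)
b(S) = (9 + S)**2 (b(S) = (S + 9)**2 = (9 + S)**2)
75*b(20) = 75*(9 + 20)**2 = 75*29**2 = 75*841 = 63075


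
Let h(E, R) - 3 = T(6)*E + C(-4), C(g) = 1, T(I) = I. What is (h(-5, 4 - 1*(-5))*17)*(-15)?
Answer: 6630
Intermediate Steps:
h(E, R) = 4 + 6*E (h(E, R) = 3 + (6*E + 1) = 3 + (1 + 6*E) = 4 + 6*E)
(h(-5, 4 - 1*(-5))*17)*(-15) = ((4 + 6*(-5))*17)*(-15) = ((4 - 30)*17)*(-15) = -26*17*(-15) = -442*(-15) = 6630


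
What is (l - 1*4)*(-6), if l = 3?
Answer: 6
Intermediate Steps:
(l - 1*4)*(-6) = (3 - 1*4)*(-6) = (3 - 4)*(-6) = -1*(-6) = 6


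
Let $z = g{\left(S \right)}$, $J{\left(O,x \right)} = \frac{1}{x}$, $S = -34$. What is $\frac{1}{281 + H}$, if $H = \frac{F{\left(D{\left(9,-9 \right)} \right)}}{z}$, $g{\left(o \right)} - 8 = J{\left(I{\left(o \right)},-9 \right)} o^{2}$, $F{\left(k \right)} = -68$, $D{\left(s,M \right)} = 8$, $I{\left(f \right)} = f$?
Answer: $\frac{271}{76304} \approx 0.0035516$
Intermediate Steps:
$g{\left(o \right)} = 8 - \frac{o^{2}}{9}$ ($g{\left(o \right)} = 8 + \frac{o^{2}}{-9} = 8 - \frac{o^{2}}{9}$)
$z = - \frac{1084}{9}$ ($z = 8 - \frac{\left(-34\right)^{2}}{9} = 8 - \frac{1156}{9} = - \frac{1084}{9} \approx -120.44$)
$H = \frac{153}{271}$ ($H = - \frac{68}{- \frac{1084}{9}} = \left(-68\right) \left(- \frac{9}{1084}\right) = \frac{153}{271} \approx 0.56458$)
$\frac{1}{281 + H} = \frac{1}{281 + \frac{153}{271}} = \frac{1}{\frac{76304}{271}} = \frac{271}{76304}$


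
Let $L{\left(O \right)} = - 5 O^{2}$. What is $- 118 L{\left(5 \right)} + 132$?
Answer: $14882$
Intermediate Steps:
$- 118 L{\left(5 \right)} + 132 = - 118 \left(- 5 \cdot 5^{2}\right) + 132 = - 118 \left(\left(-5\right) 25\right) + 132 = \left(-118\right) \left(-125\right) + 132 = 14750 + 132 = 14882$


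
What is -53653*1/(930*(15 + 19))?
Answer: -53653/31620 ≈ -1.6968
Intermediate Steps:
-53653*1/(930*(15 + 19)) = -53653/((34*(-30))*(-31)) = -53653/((-1020*(-31))) = -53653/31620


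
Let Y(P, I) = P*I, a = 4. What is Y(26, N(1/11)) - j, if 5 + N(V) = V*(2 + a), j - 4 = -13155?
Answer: 143387/11 ≈ 13035.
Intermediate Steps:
j = -13151 (j = 4 - 13155 = -13151)
N(V) = -5 + 6*V (N(V) = -5 + V*(2 + 4) = -5 + V*6 = -5 + 6*V)
Y(P, I) = I*P
Y(26, N(1/11)) - j = (-5 + 6/11)*26 - 1*(-13151) = (-5 + 6*(1/11))*26 + 13151 = (-5 + 6/11)*26 + 13151 = -49/11*26 + 13151 = -1274/11 + 13151 = 143387/11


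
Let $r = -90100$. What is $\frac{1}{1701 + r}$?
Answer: $- \frac{1}{88399} \approx -1.1312 \cdot 10^{-5}$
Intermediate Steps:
$\frac{1}{1701 + r} = \frac{1}{1701 - 90100} = \frac{1}{-88399} = - \frac{1}{88399}$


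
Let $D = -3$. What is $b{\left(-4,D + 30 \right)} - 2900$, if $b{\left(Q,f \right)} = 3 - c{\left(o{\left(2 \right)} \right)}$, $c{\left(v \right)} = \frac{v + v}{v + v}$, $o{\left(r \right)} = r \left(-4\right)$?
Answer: $-2898$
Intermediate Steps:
$o{\left(r \right)} = - 4 r$
$c{\left(v \right)} = 1$ ($c{\left(v \right)} = \frac{2 v}{2 v} = 2 v \frac{1}{2 v} = 1$)
$b{\left(Q,f \right)} = 2$ ($b{\left(Q,f \right)} = 3 - 1 = 2$)
$b{\left(-4,D + 30 \right)} - 2900 = 2 - 2900 = -2898$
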